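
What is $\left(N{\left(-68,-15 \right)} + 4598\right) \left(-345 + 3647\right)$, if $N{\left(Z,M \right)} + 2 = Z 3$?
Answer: $14502384$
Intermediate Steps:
$N{\left(Z,M \right)} = -2 + 3 Z$ ($N{\left(Z,M \right)} = -2 + Z 3 = -2 + 3 Z$)
$\left(N{\left(-68,-15 \right)} + 4598\right) \left(-345 + 3647\right) = \left(\left(-2 + 3 \left(-68\right)\right) + 4598\right) \left(-345 + 3647\right) = \left(\left(-2 - 204\right) + 4598\right) 3302 = \left(-206 + 4598\right) 3302 = 4392 \cdot 3302 = 14502384$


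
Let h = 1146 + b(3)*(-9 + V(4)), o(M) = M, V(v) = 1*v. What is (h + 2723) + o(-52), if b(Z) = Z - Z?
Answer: 3817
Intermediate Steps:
b(Z) = 0
V(v) = v
h = 1146 (h = 1146 + 0*(-9 + 4) = 1146 + 0*(-5) = 1146 + 0 = 1146)
(h + 2723) + o(-52) = (1146 + 2723) - 52 = 3869 - 52 = 3817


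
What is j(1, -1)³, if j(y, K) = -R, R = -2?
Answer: 8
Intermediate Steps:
j(y, K) = 2 (j(y, K) = -1*(-2) = 2)
j(1, -1)³ = 2³ = 8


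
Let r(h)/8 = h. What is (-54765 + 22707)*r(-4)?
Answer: 1025856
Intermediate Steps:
r(h) = 8*h
(-54765 + 22707)*r(-4) = (-54765 + 22707)*(8*(-4)) = -32058*(-32) = 1025856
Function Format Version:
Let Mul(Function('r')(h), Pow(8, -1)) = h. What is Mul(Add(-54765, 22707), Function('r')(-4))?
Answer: 1025856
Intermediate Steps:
Function('r')(h) = Mul(8, h)
Mul(Add(-54765, 22707), Function('r')(-4)) = Mul(Add(-54765, 22707), Mul(8, -4)) = Mul(-32058, -32) = 1025856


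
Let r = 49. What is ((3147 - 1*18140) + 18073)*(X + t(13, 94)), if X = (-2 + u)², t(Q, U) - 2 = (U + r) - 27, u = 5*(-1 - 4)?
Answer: 2608760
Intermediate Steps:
u = -25 (u = 5*(-5) = -25)
t(Q, U) = 24 + U (t(Q, U) = 2 + ((U + 49) - 27) = 2 + ((49 + U) - 27) = 2 + (22 + U) = 24 + U)
X = 729 (X = (-2 - 25)² = (-27)² = 729)
((3147 - 1*18140) + 18073)*(X + t(13, 94)) = ((3147 - 1*18140) + 18073)*(729 + (24 + 94)) = ((3147 - 18140) + 18073)*(729 + 118) = (-14993 + 18073)*847 = 3080*847 = 2608760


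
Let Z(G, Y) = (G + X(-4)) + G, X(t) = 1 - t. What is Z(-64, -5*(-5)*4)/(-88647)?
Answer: 41/29549 ≈ 0.0013875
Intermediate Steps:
Z(G, Y) = 5 + 2*G (Z(G, Y) = (G + (1 - 1*(-4))) + G = (G + (1 + 4)) + G = (G + 5) + G = (5 + G) + G = 5 + 2*G)
Z(-64, -5*(-5)*4)/(-88647) = (5 + 2*(-64))/(-88647) = (5 - 128)*(-1/88647) = -123*(-1/88647) = 41/29549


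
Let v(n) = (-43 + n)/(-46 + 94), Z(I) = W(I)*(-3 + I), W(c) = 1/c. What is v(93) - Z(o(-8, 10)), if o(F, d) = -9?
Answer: -7/24 ≈ -0.29167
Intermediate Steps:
Z(I) = (-3 + I)/I
v(n) = -43/48 + n/48 (v(n) = (-43 + n)/48 = (-43 + n)*(1/48) = -43/48 + n/48)
v(93) - Z(o(-8, 10)) = (-43/48 + (1/48)*93) - (-3 - 9)/(-9) = (-43/48 + 31/16) - (-1)*(-12)/9 = 25/24 - 1*4/3 = 25/24 - 4/3 = -7/24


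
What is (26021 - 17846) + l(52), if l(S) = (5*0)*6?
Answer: 8175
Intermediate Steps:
l(S) = 0 (l(S) = 0*6 = 0)
(26021 - 17846) + l(52) = (26021 - 17846) + 0 = 8175 + 0 = 8175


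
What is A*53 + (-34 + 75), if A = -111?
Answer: -5842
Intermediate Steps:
A*53 + (-34 + 75) = -111*53 + (-34 + 75) = -5883 + 41 = -5842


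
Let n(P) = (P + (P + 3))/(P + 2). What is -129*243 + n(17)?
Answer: -595556/19 ≈ -31345.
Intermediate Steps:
n(P) = (3 + 2*P)/(2 + P) (n(P) = (P + (3 + P))/(2 + P) = (3 + 2*P)/(2 + P))
-129*243 + n(17) = -129*243 + (3 + 2*17)/(2 + 17) = -31347 + (3 + 34)/19 = -31347 + (1/19)*37 = -31347 + 37/19 = -595556/19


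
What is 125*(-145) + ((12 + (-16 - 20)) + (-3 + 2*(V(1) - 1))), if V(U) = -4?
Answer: -18162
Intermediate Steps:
125*(-145) + ((12 + (-16 - 20)) + (-3 + 2*(V(1) - 1))) = 125*(-145) + ((12 + (-16 - 20)) + (-3 + 2*(-4 - 1))) = -18125 + ((12 - 36) + (-3 + 2*(-5))) = -18125 + (-24 + (-3 - 10)) = -18125 + (-24 - 13) = -18125 - 37 = -18162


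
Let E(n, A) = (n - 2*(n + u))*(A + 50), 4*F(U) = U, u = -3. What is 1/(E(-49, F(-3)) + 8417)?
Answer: 4/44503 ≈ 8.9882e-5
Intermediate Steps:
F(U) = U/4
E(n, A) = (6 - n)*(50 + A) (E(n, A) = (n - 2*(n - 3))*(A + 50) = (n - 2*(-3 + n))*(50 + A) = (n + (6 - 2*n))*(50 + A) = (6 - n)*(50 + A))
1/(E(-49, F(-3)) + 8417) = 1/((300 - 50*(-49) + 6*((¼)*(-3)) - 1*(¼)*(-3)*(-49)) + 8417) = 1/((300 + 2450 + 6*(-¾) - 1*(-¾)*(-49)) + 8417) = 1/((300 + 2450 - 9/2 - 147/4) + 8417) = 1/(10835/4 + 8417) = 1/(44503/4) = 4/44503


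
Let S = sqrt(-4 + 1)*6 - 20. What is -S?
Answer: 20 - 6*I*sqrt(3) ≈ 20.0 - 10.392*I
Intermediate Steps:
S = -20 + 6*I*sqrt(3) (S = sqrt(-3)*6 - 20 = (I*sqrt(3))*6 - 20 = 6*I*sqrt(3) - 20 = -20 + 6*I*sqrt(3) ≈ -20.0 + 10.392*I)
-S = -(-20 + 6*I*sqrt(3)) = 20 - 6*I*sqrt(3)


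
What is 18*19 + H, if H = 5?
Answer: 347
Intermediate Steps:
18*19 + H = 18*19 + 5 = 342 + 5 = 347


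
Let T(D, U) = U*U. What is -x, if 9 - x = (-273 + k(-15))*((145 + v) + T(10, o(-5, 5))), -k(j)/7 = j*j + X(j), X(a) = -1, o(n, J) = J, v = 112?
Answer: -519171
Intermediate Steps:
T(D, U) = U**2
k(j) = 7 - 7*j**2 (k(j) = -7*(j*j - 1) = -7*(j**2 - 1) = -7*(-1 + j**2) = 7 - 7*j**2)
x = 519171 (x = 9 - (-273 + (7 - 7*(-15)**2))*((145 + 112) + 5**2) = 9 - (-273 + (7 - 7*225))*(257 + 25) = 9 - (-273 + (7 - 1575))*282 = 9 - (-273 - 1568)*282 = 9 - (-1841)*282 = 9 - 1*(-519162) = 9 + 519162 = 519171)
-x = -1*519171 = -519171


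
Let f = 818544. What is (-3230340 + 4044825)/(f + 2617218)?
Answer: 271495/1145254 ≈ 0.23706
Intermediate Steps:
(-3230340 + 4044825)/(f + 2617218) = (-3230340 + 4044825)/(818544 + 2617218) = 814485/3435762 = 814485*(1/3435762) = 271495/1145254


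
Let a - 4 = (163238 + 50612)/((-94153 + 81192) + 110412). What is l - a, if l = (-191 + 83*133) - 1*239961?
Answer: -22327894617/97451 ≈ -2.2912e+5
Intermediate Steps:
l = -229113 (l = (-191 + 11039) - 239961 = 10848 - 239961 = -229113)
a = 603654/97451 (a = 4 + (163238 + 50612)/((-94153 + 81192) + 110412) = 4 + 213850/(-12961 + 110412) = 4 + 213850/97451 = 603654/97451 ≈ 6.1944)
l - a = -229113 - 1*603654/97451 = -229113 - 603654/97451 = -22327894617/97451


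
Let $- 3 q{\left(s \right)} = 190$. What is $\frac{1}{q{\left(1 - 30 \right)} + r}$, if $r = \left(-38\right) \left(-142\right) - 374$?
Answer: $\frac{3}{14876} \approx 0.00020167$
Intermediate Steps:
$q{\left(s \right)} = - \frac{190}{3}$ ($q{\left(s \right)} = \left(- \frac{1}{3}\right) 190 = - \frac{190}{3}$)
$r = 5022$ ($r = 5396 - 374 = 5022$)
$\frac{1}{q{\left(1 - 30 \right)} + r} = \frac{1}{- \frac{190}{3} + 5022} = \frac{1}{\frac{14876}{3}} = \frac{3}{14876}$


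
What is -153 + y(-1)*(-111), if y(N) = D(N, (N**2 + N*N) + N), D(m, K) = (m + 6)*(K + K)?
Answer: -1263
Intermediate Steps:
D(m, K) = 2*K*(6 + m) (D(m, K) = (6 + m)*(2*K) = 2*K*(6 + m))
y(N) = 2*(6 + N)*(N + 2*N**2) (y(N) = 2*((N**2 + N*N) + N)*(6 + N) = 2*((N**2 + N**2) + N)*(6 + N) = 2*(2*N**2 + N)*(6 + N) = 2*(N + 2*N**2)*(6 + N) = 2*(6 + N)*(N + 2*N**2))
-153 + y(-1)*(-111) = -153 + (2*(-1)*(1 + 2*(-1))*(6 - 1))*(-111) = -153 + (2*(-1)*(1 - 2)*5)*(-111) = -153 + (2*(-1)*(-1)*5)*(-111) = -153 + 10*(-111) = -153 - 1110 = -1263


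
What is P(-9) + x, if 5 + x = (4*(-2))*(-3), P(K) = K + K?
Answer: 1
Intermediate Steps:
P(K) = 2*K
x = 19 (x = -5 + (4*(-2))*(-3) = -5 - 8*(-3) = -5 + 24 = 19)
P(-9) + x = 2*(-9) + 19 = -18 + 19 = 1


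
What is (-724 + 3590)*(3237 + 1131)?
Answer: 12518688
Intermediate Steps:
(-724 + 3590)*(3237 + 1131) = 2866*4368 = 12518688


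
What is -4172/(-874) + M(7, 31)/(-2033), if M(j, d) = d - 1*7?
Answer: 222650/46759 ≈ 4.7617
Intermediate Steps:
M(j, d) = -7 + d (M(j, d) = d - 7 = -7 + d)
-4172/(-874) + M(7, 31)/(-2033) = -4172/(-874) + (-7 + 31)/(-2033) = -4172*(-1/874) + 24*(-1/2033) = 2086/437 - 24/2033 = 222650/46759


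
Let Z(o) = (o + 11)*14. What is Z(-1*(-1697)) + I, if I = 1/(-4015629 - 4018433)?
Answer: 192110490543/8034062 ≈ 23912.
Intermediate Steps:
I = -1/8034062 (I = 1/(-8034062) = -1/8034062 ≈ -1.2447e-7)
Z(o) = 154 + 14*o (Z(o) = (11 + o)*14 = 154 + 14*o)
Z(-1*(-1697)) + I = (154 + 14*(-1*(-1697))) - 1/8034062 = (154 + 14*1697) - 1/8034062 = (154 + 23758) - 1/8034062 = 23912 - 1/8034062 = 192110490543/8034062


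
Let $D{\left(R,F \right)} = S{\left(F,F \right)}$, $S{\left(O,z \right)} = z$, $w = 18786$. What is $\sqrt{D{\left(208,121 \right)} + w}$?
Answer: $\sqrt{18907} \approx 137.5$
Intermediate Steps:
$D{\left(R,F \right)} = F$
$\sqrt{D{\left(208,121 \right)} + w} = \sqrt{121 + 18786} = \sqrt{18907}$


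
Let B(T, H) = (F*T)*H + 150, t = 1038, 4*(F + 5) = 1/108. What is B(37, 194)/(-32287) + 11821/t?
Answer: 15074837995/1206500616 ≈ 12.495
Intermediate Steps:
F = -2159/432 (F = -5 + (¼)/108 = -5 + (¼)*(1/108) = -5 + 1/432 = -2159/432 ≈ -4.9977)
B(T, H) = 150 - 2159*H*T/432 (B(T, H) = (-2159*T/432)*H + 150 = -2159*H*T/432 + 150 = 150 - 2159*H*T/432)
B(37, 194)/(-32287) + 11821/t = (150 - 2159/432*194*37)/(-32287) + 11821/1038 = (150 - 7748651/216)*(-1/32287) + 11821*(1/1038) = -7716251/216*(-1/32287) + 11821/1038 = 7716251/6973992 + 11821/1038 = 15074837995/1206500616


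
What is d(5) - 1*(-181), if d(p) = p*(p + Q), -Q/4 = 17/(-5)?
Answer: 274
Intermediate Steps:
Q = 68/5 (Q = -68/(-5) = -68*(-1)/5 = -4*(-17/5) = 68/5 ≈ 13.600)
d(p) = p*(68/5 + p) (d(p) = p*(p + 68/5) = p*(68/5 + p))
d(5) - 1*(-181) = (1/5)*5*(68 + 5*5) - 1*(-181) = (1/5)*5*(68 + 25) + 181 = (1/5)*5*93 + 181 = 93 + 181 = 274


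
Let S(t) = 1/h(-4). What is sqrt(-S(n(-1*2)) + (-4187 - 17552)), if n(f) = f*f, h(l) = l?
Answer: I*sqrt(86955)/2 ≈ 147.44*I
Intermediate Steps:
n(f) = f**2
S(t) = -1/4 (S(t) = 1/(-4) = -1/4)
sqrt(-S(n(-1*2)) + (-4187 - 17552)) = sqrt(-1*(-1/4) + (-4187 - 17552)) = sqrt(1/4 - 21739) = sqrt(-86955/4) = I*sqrt(86955)/2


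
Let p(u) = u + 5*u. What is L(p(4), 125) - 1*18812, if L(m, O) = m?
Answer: -18788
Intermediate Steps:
p(u) = 6*u
L(p(4), 125) - 1*18812 = 6*4 - 1*18812 = 24 - 18812 = -18788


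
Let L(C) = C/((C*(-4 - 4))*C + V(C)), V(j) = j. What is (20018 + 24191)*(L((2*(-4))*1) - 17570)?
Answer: -50488844241/65 ≈ -7.7675e+8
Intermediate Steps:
L(C) = C/(C - 8*C²) (L(C) = C/((C*(-4 - 4))*C + C) = C/((C*(-8))*C + C) = C/((-8*C)*C + C) = C/(-8*C² + C) = C/(C - 8*C²))
(20018 + 24191)*(L((2*(-4))*1) - 17570) = (20018 + 24191)*(-1/(-1 + 8*((2*(-4))*1)) - 17570) = 44209*(-1/(-1 + 8*(-8*1)) - 17570) = 44209*(-1/(-1 + 8*(-8)) - 17570) = 44209*(-1/(-1 - 64) - 17570) = 44209*(-1/(-65) - 17570) = 44209*(-1*(-1/65) - 17570) = 44209*(1/65 - 17570) = 44209*(-1142049/65) = -50488844241/65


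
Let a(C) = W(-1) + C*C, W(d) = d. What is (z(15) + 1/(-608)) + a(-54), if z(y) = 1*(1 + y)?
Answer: 1782047/608 ≈ 2931.0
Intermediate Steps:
a(C) = -1 + C² (a(C) = -1 + C*C = -1 + C²)
z(y) = 1 + y
(z(15) + 1/(-608)) + a(-54) = ((1 + 15) + 1/(-608)) + (-1 + (-54)²) = (16 - 1/608) + (-1 + 2916) = 9727/608 + 2915 = 1782047/608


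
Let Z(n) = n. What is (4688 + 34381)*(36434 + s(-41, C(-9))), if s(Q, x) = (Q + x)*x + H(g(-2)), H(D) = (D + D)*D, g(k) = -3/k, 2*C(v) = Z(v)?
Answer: 5726460537/4 ≈ 1.4316e+9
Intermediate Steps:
C(v) = v/2
H(D) = 2*D**2 (H(D) = (2*D)*D = 2*D**2)
s(Q, x) = 9/2 + x*(Q + x) (s(Q, x) = (Q + x)*x + 2*(-3/(-2))**2 = x*(Q + x) + 2*(-3*(-1/2))**2 = x*(Q + x) + 2*(3/2)**2 = x*(Q + x) + 2*(9/4) = x*(Q + x) + 9/2 = 9/2 + x*(Q + x))
(4688 + 34381)*(36434 + s(-41, C(-9))) = (4688 + 34381)*(36434 + (9/2 + ((1/2)*(-9))**2 - 41*(-9)/2)) = 39069*(36434 + (9/2 + (-9/2)**2 - 41*(-9/2))) = 39069*(36434 + (9/2 + 81/4 + 369/2)) = 39069*(36434 + 837/4) = 39069*(146573/4) = 5726460537/4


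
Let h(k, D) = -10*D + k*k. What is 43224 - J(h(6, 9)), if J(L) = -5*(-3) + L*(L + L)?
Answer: 37377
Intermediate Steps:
h(k, D) = k**2 - 10*D (h(k, D) = -10*D + k**2 = k**2 - 10*D)
J(L) = 15 + 2*L**2 (J(L) = 15 + L*(2*L) = 15 + 2*L**2)
43224 - J(h(6, 9)) = 43224 - (15 + 2*(6**2 - 10*9)**2) = 43224 - (15 + 2*(36 - 90)**2) = 43224 - (15 + 2*(-54)**2) = 43224 - (15 + 2*2916) = 43224 - (15 + 5832) = 43224 - 1*5847 = 43224 - 5847 = 37377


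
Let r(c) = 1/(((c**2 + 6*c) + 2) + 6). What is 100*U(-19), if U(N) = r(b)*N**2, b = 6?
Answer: 1805/4 ≈ 451.25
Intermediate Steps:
r(c) = 1/(8 + c**2 + 6*c) (r(c) = 1/((2 + c**2 + 6*c) + 6) = 1/(8 + c**2 + 6*c))
U(N) = N**2/80 (U(N) = N**2/(8 + 6**2 + 6*6) = N**2/(8 + 36 + 36) = N**2/80)
100*U(-19) = 100*((1/80)*(-19)**2) = 100*((1/80)*361) = 100*(361/80) = 1805/4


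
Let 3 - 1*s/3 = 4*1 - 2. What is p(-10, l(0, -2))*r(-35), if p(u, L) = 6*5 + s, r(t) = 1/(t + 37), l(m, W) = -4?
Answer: 33/2 ≈ 16.500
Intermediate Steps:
r(t) = 1/(37 + t)
s = 3 (s = 9 - 3*(4*1 - 2) = 9 - 3*(4 - 2) = 9 - 3*2 = 9 - 6 = 3)
p(u, L) = 33 (p(u, L) = 6*5 + 3 = 30 + 3 = 33)
p(-10, l(0, -2))*r(-35) = 33/(37 - 35) = 33/2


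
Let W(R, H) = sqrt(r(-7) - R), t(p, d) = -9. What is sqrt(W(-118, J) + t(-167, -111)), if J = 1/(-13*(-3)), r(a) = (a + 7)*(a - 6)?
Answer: sqrt(-9 + sqrt(118)) ≈ 1.3648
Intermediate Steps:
r(a) = (-6 + a)*(7 + a) (r(a) = (7 + a)*(-6 + a) = (-6 + a)*(7 + a))
J = 1/39 ≈ 0.025641
W(R, H) = sqrt(-R) (W(R, H) = sqrt((-42 - 7 + (-7)**2) - R) = sqrt((-42 - 7 + 49) - R) = sqrt(0 - R) = sqrt(-R))
sqrt(W(-118, J) + t(-167, -111)) = sqrt(sqrt(-1*(-118)) - 9) = sqrt(sqrt(118) - 9) = sqrt(-9 + sqrt(118))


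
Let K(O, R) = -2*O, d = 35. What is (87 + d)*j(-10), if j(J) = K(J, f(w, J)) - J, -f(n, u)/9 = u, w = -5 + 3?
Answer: 3660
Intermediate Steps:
w = -2
f(n, u) = -9*u
j(J) = -3*J (j(J) = -2*J - J = -3*J)
(87 + d)*j(-10) = (87 + 35)*(-3*(-10)) = 122*30 = 3660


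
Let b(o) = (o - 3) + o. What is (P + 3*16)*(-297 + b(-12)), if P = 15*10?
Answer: -64152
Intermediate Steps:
b(o) = -3 + 2*o (b(o) = (-3 + o) + o = -3 + 2*o)
P = 150
(P + 3*16)*(-297 + b(-12)) = (150 + 3*16)*(-297 + (-3 + 2*(-12))) = (150 + 48)*(-297 + (-3 - 24)) = 198*(-297 - 27) = 198*(-324) = -64152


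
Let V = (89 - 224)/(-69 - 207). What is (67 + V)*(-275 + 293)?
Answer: 55881/46 ≈ 1214.8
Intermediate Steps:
V = 45/92 (V = -135/(-276) = -135*(-1/276) = 45/92 ≈ 0.48913)
(67 + V)*(-275 + 293) = (67 + 45/92)*(-275 + 293) = (6209/92)*18 = 55881/46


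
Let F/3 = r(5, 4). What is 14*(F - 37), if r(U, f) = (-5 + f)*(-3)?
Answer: -392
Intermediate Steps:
r(U, f) = 15 - 3*f
F = 9 (F = 3*(15 - 3*4) = 3*(15 - 12) = 3*3 = 9)
14*(F - 37) = 14*(9 - 37) = 14*(-28) = -392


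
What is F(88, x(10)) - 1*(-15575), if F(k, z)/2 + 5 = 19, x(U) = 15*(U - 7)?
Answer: 15603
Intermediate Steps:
x(U) = -105 + 15*U (x(U) = 15*(-7 + U) = -105 + 15*U)
F(k, z) = 28 (F(k, z) = -10 + 2*19 = -10 + 38 = 28)
F(88, x(10)) - 1*(-15575) = 28 - 1*(-15575) = 28 + 15575 = 15603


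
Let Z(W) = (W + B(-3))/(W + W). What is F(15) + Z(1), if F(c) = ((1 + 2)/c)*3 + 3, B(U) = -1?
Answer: 18/5 ≈ 3.6000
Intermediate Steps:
Z(W) = (-1 + W)/(2*W) (Z(W) = (W - 1)/(W + W) = (-1 + W)/((2*W)) = (-1 + W)*(1/(2*W)) = (-1 + W)/(2*W))
F(c) = 3 + 9/c (F(c) = (3/c)*3 + 3 = 9/c + 3 = 3 + 9/c)
F(15) + Z(1) = (3 + 9/15) + (1/2)*(-1 + 1)/1 = (3 + 9*(1/15)) + (1/2)*1*0 = (3 + 3/5) + 0 = 18/5 + 0 = 18/5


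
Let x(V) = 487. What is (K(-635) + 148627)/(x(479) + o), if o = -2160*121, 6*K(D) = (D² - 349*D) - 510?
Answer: -252682/260873 ≈ -0.96860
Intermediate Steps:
K(D) = -85 - 349*D/6 + D²/6 (K(D) = ((D² - 349*D) - 510)/6 = (-510 + D² - 349*D)/6 = -85 - 349*D/6 + D²/6)
o = -261360
(K(-635) + 148627)/(x(479) + o) = ((-85 - 349/6*(-635) + (⅙)*(-635)²) + 148627)/(487 - 261360) = ((-85 + 221615/6 + (⅙)*403225) + 148627)/(-260873) = ((-85 + 221615/6 + 403225/6) + 148627)*(-1/260873) = (104055 + 148627)*(-1/260873) = 252682*(-1/260873) = -252682/260873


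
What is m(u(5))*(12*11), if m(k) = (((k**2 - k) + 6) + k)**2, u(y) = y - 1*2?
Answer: 29700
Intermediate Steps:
u(y) = -2 + y (u(y) = y - 2 = -2 + y)
m(k) = (6 + k**2)**2 (m(k) = ((6 + k**2 - k) + k)**2 = (6 + k**2)**2)
m(u(5))*(12*11) = (6 + (-2 + 5)**2)**2*(12*11) = (6 + 3**2)**2*132 = (6 + 9)**2*132 = 15**2*132 = 225*132 = 29700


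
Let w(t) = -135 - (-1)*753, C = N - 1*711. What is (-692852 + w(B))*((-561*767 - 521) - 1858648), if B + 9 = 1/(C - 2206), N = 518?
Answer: 1584839284704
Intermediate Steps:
C = -193 (C = 518 - 1*711 = 518 - 711 = -193)
B = -21592/2399 (B = -9 + 1/(-193 - 2206) = -9 + 1/(-2399) = -9 - 1/2399 = -21592/2399 ≈ -9.0004)
w(t) = 618 (w(t) = -135 - 1*(-753) = -135 + 753 = 618)
(-692852 + w(B))*((-561*767 - 521) - 1858648) = (-692852 + 618)*((-561*767 - 521) - 1858648) = -692234*((-430287 - 521) - 1858648) = -692234*(-430808 - 1858648) = -692234*(-2289456) = 1584839284704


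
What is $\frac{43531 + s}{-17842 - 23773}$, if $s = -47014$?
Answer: $\frac{3483}{41615} \approx 0.083696$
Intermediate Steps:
$\frac{43531 + s}{-17842 - 23773} = \frac{43531 - 47014}{-17842 - 23773} = - \frac{3483}{-41615} = \left(-3483\right) \left(- \frac{1}{41615}\right) = \frac{3483}{41615}$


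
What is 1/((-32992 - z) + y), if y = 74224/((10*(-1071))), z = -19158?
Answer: -5355/74118182 ≈ -7.2249e-5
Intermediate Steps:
y = -37112/5355 (y = 74224/(-10710) = 74224*(-1/10710) = -37112/5355 ≈ -6.9303)
1/((-32992 - z) + y) = 1/((-32992 - 1*(-19158)) - 37112/5355) = 1/((-32992 + 19158) - 37112/5355) = 1/(-13834 - 37112/5355) = 1/(-74118182/5355) = -5355/74118182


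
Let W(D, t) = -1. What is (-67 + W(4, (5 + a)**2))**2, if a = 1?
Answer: 4624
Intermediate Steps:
(-67 + W(4, (5 + a)**2))**2 = (-67 - 1)**2 = (-68)**2 = 4624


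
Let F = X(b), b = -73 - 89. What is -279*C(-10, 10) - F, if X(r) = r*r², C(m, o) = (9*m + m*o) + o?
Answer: 4301748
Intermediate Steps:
b = -162
C(m, o) = o + 9*m + m*o
X(r) = r³
F = -4251528 (F = (-162)³ = -4251528)
-279*C(-10, 10) - F = -279*(10 + 9*(-10) - 10*10) - 1*(-4251528) = -279*(10 - 90 - 100) + 4251528 = -279*(-180) + 4251528 = 50220 + 4251528 = 4301748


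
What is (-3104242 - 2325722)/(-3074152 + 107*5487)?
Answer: 5429964/2487043 ≈ 2.1833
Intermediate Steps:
(-3104242 - 2325722)/(-3074152 + 107*5487) = -5429964/(-3074152 + 587109) = -5429964/(-2487043) = -5429964*(-1/2487043) = 5429964/2487043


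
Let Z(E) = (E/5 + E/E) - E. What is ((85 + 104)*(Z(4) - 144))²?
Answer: 19087909281/25 ≈ 7.6352e+8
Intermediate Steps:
Z(E) = 1 - 4*E/5 (Z(E) = (E*(⅕) + 1) - E = (E/5 + 1) - E = (1 + E/5) - E = 1 - 4*E/5)
((85 + 104)*(Z(4) - 144))² = ((85 + 104)*((1 - ⅘*4) - 144))² = (189*((1 - 16/5) - 144))² = (189*(-11/5 - 144))² = (189*(-731/5))² = (-138159/5)² = 19087909281/25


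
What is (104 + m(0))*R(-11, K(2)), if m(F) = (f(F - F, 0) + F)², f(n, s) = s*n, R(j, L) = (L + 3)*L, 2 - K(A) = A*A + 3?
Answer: 1040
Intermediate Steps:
K(A) = -1 - A² (K(A) = 2 - (A*A + 3) = 2 - (A² + 3) = 2 - (3 + A²) = 2 + (-3 - A²) = -1 - A²)
R(j, L) = L*(3 + L) (R(j, L) = (3 + L)*L = L*(3 + L))
f(n, s) = n*s
m(F) = F² (m(F) = ((F - F)*0 + F)² = (0*0 + F)² = (0 + F)² = F²)
(104 + m(0))*R(-11, K(2)) = (104 + 0²)*((-1 - 1*2²)*(3 + (-1 - 1*2²))) = (104 + 0)*((-1 - 1*4)*(3 + (-1 - 1*4))) = 104*((-1 - 4)*(3 + (-1 - 4))) = 104*(-5*(3 - 5)) = 104*(-5*(-2)) = 104*10 = 1040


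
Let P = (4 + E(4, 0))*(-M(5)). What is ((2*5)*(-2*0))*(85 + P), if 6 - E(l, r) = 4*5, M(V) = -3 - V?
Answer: 0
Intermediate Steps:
E(l, r) = -14 (E(l, r) = 6 - 4*5 = 6 - 1*20 = 6 - 20 = -14)
P = -80 (P = (4 - 14)*(-(-3 - 1*5)) = -(-10)*(-3 - 5) = -(-10)*(-8) = -10*8 = -80)
((2*5)*(-2*0))*(85 + P) = ((2*5)*(-2*0))*(85 - 80) = (10*0)*5 = 0*5 = 0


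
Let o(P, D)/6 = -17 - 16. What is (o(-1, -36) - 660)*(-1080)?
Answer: 926640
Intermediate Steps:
o(P, D) = -198 (o(P, D) = 6*(-17 - 16) = 6*(-33) = -198)
(o(-1, -36) - 660)*(-1080) = (-198 - 660)*(-1080) = -858*(-1080) = 926640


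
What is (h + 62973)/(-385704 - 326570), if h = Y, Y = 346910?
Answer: -409883/712274 ≈ -0.57546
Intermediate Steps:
h = 346910
(h + 62973)/(-385704 - 326570) = (346910 + 62973)/(-385704 - 326570) = 409883/(-712274) = 409883*(-1/712274) = -409883/712274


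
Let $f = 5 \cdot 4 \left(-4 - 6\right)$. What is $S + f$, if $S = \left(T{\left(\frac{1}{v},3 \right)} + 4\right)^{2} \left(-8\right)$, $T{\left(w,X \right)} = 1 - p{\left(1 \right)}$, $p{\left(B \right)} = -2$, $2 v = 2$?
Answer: $-592$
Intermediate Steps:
$v = 1$ ($v = \frac{1}{2} \cdot 2 = 1$)
$T{\left(w,X \right)} = 3$ ($T{\left(w,X \right)} = 1 - -2 = 1 + 2 = 3$)
$f = -200$ ($f = 5 \cdot 4 \left(-10\right) = 5 \left(-40\right) = -200$)
$S = -392$ ($S = \left(3 + 4\right)^{2} \left(-8\right) = 7^{2} \left(-8\right) = 49 \left(-8\right) = -392$)
$S + f = -392 - 200 = -592$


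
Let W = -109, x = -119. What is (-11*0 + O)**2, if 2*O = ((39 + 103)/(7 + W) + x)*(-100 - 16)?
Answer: 126821454400/2601 ≈ 4.8759e+7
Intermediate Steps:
O = 356120/51 (O = (((39 + 103)/(7 - 109) - 119)*(-100 - 16))/2 = ((142/(-102) - 119)*(-116))/2 = ((142*(-1/102) - 119)*(-116))/2 = ((-71/51 - 119)*(-116))/2 = (-6140/51*(-116))/2 = (1/2)*(712240/51) = 356120/51 ≈ 6982.7)
(-11*0 + O)**2 = (-11*0 + 356120/51)**2 = (0 + 356120/51)**2 = (356120/51)**2 = 126821454400/2601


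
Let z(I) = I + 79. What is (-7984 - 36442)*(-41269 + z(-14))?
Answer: 1830528904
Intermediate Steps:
z(I) = 79 + I
(-7984 - 36442)*(-41269 + z(-14)) = (-7984 - 36442)*(-41269 + (79 - 14)) = -44426*(-41269 + 65) = -44426*(-41204) = 1830528904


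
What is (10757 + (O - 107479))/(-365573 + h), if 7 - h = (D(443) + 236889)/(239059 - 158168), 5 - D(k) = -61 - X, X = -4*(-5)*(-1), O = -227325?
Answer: 26212485877/29571236241 ≈ 0.88642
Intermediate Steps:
X = -20 (X = 20*(-1) = -20)
D(k) = 46 (D(k) = 5 - (-61 - 1*(-20)) = 5 - (-61 + 20) = 5 - 1*(-41) = 5 + 41 = 46)
h = 329302/80891 (h = 7 - (46 + 236889)/(239059 - 158168) = 7 - 236935/80891 = 329302/80891 ≈ 4.0709)
(10757 + (O - 107479))/(-365573 + h) = (10757 + (-227325 - 107479))/(-365573 + 329302/80891) = (10757 - 334804)/(-29571236241/80891) = -324047*(-80891/29571236241) = 26212485877/29571236241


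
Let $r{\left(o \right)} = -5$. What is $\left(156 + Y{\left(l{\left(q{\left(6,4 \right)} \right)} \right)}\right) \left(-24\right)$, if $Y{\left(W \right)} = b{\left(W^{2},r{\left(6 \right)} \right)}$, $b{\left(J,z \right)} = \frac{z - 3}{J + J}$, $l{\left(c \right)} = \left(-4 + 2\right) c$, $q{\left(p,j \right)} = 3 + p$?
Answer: $- \frac{101080}{27} \approx -3743.7$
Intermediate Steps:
$l{\left(c \right)} = - 2 c$
$b{\left(J,z \right)} = \frac{-3 + z}{2 J}$
$Y{\left(W \right)} = - \frac{4}{W^{2}}$ ($Y{\left(W \right)} = \frac{-3 - 5}{2 W^{2}} = \frac{1}{2} \frac{1}{W^{2}} \left(-8\right) = - \frac{4}{W^{2}}$)
$\left(156 + Y{\left(l{\left(q{\left(6,4 \right)} \right)} \right)}\right) \left(-24\right) = \left(156 - \frac{4}{4 \left(3 + 6\right)^{2}}\right) \left(-24\right) = \left(156 - \frac{4}{324}\right) \left(-24\right) = \left(156 - \frac{1}{81}\right) \left(-24\right) = \frac{12635}{81} \left(-24\right) = - \frac{101080}{27}$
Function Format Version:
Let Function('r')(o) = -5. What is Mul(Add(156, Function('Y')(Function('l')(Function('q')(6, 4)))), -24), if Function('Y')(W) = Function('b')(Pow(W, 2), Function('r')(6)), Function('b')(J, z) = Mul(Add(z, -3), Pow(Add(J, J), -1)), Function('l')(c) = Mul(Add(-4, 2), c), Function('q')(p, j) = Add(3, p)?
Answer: Rational(-101080, 27) ≈ -3743.7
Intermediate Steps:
Function('l')(c) = Mul(-2, c)
Function('b')(J, z) = Mul(Rational(1, 2), Pow(J, -1), Add(-3, z)) (Function('b')(J, z) = Mul(Add(-3, z), Pow(Mul(2, J), -1)) = Mul(Add(-3, z), Mul(Rational(1, 2), Pow(J, -1))) = Mul(Rational(1, 2), Pow(J, -1), Add(-3, z)))
Function('Y')(W) = Mul(-4, Pow(W, -2)) (Function('Y')(W) = Mul(Rational(1, 2), Pow(Pow(W, 2), -1), Add(-3, -5)) = Mul(Rational(1, 2), Pow(W, -2), -8) = Mul(-4, Pow(W, -2)))
Mul(Add(156, Function('Y')(Function('l')(Function('q')(6, 4)))), -24) = Mul(Add(156, Mul(-4, Pow(Mul(-2, Add(3, 6)), -2))), -24) = Mul(Add(156, Mul(-4, Pow(Mul(-2, 9), -2))), -24) = Mul(Add(156, Mul(-4, Pow(-18, -2))), -24) = Mul(Add(156, Mul(-4, Rational(1, 324))), -24) = Mul(Add(156, Rational(-1, 81)), -24) = Mul(Rational(12635, 81), -24) = Rational(-101080, 27)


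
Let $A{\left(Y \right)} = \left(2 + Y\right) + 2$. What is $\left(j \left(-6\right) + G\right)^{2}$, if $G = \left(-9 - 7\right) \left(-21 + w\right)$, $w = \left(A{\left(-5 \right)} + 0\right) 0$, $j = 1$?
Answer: $108900$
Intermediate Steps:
$A{\left(Y \right)} = 4 + Y$
$w = 0$ ($w = \left(\left(4 - 5\right) + 0\right) 0 = \left(-1 + 0\right) 0 = \left(-1\right) 0 = 0$)
$G = 336$ ($G = \left(-9 - 7\right) \left(-21 + 0\right) = \left(-16\right) \left(-21\right) = 336$)
$\left(j \left(-6\right) + G\right)^{2} = \left(1 \left(-6\right) + 336\right)^{2} = \left(-6 + 336\right)^{2} = 330^{2} = 108900$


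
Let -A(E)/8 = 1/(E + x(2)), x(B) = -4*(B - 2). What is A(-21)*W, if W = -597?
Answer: -1592/7 ≈ -227.43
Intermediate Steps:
x(B) = 8 - 4*B (x(B) = -4*(-2 + B) = 8 - 4*B)
A(E) = -8/E (A(E) = -8/(E + (8 - 4*2)) = -8/(E + (8 - 8)) = -8/(E + 0) = -8/E)
A(-21)*W = -8/(-21)*(-597) = -8*(-1/21)*(-597) = (8/21)*(-597) = -1592/7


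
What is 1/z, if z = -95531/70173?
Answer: -70173/95531 ≈ -0.73456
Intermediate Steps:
z = -95531/70173 (z = -95531*1/70173 = -95531/70173 ≈ -1.3614)
1/z = 1/(-95531/70173) = -70173/95531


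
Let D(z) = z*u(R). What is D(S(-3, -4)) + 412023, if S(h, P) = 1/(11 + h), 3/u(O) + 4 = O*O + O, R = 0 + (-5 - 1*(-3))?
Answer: 6592365/16 ≈ 4.1202e+5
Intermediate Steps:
R = -2 (R = 0 + (-5 + 3) = 0 - 2 = -2)
u(O) = 3/(-4 + O + O²) (u(O) = 3/(-4 + (O*O + O)) = 3/(-4 + (O² + O)) = 3/(-4 + (O + O²)) = 3/(-4 + O + O²))
D(z) = -3*z/2 (D(z) = z*(3/(-4 - 2 + (-2)²)) = z*(3/(-4 - 2 + 4)) = z*(3/(-2)) = z*(3*(-½)) = z*(-3/2) = -3*z/2)
D(S(-3, -4)) + 412023 = -3/(2*(11 - 3)) + 412023 = -3/2/8 + 412023 = -3/2*⅛ + 412023 = -3/16 + 412023 = 6592365/16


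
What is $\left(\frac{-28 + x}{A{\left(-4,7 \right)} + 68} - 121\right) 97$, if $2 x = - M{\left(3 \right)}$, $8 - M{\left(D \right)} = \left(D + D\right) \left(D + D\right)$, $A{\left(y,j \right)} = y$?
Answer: $- \frac{376263}{32} \approx -11758.0$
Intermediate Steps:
$M{\left(D \right)} = 8 - 4 D^{2}$ ($M{\left(D \right)} = 8 - \left(D + D\right) \left(D + D\right) = 8 - 2 D 2 D = 8 - 4 D^{2}$)
$x = 14$ ($x = \frac{\left(-1\right) \left(8 - 4 \cdot 3^{2}\right)}{2} = \frac{\left(-1\right) \left(8 - 36\right)}{2} = \frac{\left(-1\right) \left(-28\right)}{2} = \frac{1}{2} \cdot 28 = 14$)
$\left(\frac{-28 + x}{A{\left(-4,7 \right)} + 68} - 121\right) 97 = \left(\frac{-28 + 14}{-4 + 68} - 121\right) 97 = \left(- \frac{14}{64} - 121\right) 97 = \left(\left(-14\right) \frac{1}{64} - 121\right) 97 = \left(- \frac{7}{32} - 121\right) 97 = \left(- \frac{3879}{32}\right) 97 = - \frac{376263}{32}$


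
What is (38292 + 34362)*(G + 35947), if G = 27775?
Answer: 4629658188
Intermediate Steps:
(38292 + 34362)*(G + 35947) = (38292 + 34362)*(27775 + 35947) = 72654*63722 = 4629658188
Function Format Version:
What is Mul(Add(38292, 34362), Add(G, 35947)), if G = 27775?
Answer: 4629658188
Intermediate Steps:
Mul(Add(38292, 34362), Add(G, 35947)) = Mul(Add(38292, 34362), Add(27775, 35947)) = Mul(72654, 63722) = 4629658188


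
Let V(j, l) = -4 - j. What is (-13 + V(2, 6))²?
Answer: 361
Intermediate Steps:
(-13 + V(2, 6))² = (-13 + (-4 - 1*2))² = (-13 + (-4 - 2))² = (-13 - 6)² = (-19)² = 361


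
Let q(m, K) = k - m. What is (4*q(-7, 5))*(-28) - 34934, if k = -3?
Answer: -35382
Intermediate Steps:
q(m, K) = -3 - m
(4*q(-7, 5))*(-28) - 34934 = (4*(-3 - 1*(-7)))*(-28) - 34934 = (4*(-3 + 7))*(-28) - 34934 = (4*4)*(-28) - 34934 = 16*(-28) - 34934 = -448 - 34934 = -35382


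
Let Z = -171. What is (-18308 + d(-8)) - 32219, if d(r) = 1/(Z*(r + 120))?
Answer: -967693105/19152 ≈ -50527.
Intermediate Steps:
d(r) = 1/(-20520 - 171*r) (d(r) = 1/(-171*(r + 120)) = 1/(-171*(120 + r)) = 1/(-20520 - 171*r))
(-18308 + d(-8)) - 32219 = (-18308 - 1/(20520 + 171*(-8))) - 32219 = (-18308 - 1/(20520 - 1368)) - 32219 = (-18308 - 1/19152) - 32219 = -350634817/19152 - 32219 = -967693105/19152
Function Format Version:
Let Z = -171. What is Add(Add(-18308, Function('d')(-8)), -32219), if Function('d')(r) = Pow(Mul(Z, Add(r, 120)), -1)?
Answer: Rational(-967693105, 19152) ≈ -50527.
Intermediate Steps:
Function('d')(r) = Pow(Add(-20520, Mul(-171, r)), -1) (Function('d')(r) = Pow(Mul(-171, Add(r, 120)), -1) = Pow(Mul(-171, Add(120, r)), -1) = Pow(Add(-20520, Mul(-171, r)), -1))
Add(Add(-18308, Function('d')(-8)), -32219) = Add(Add(-18308, Mul(-1, Pow(Add(20520, Mul(171, -8)), -1))), -32219) = Add(Add(-18308, Mul(-1, Pow(Add(20520, -1368), -1))), -32219) = Add(Add(-18308, Mul(-1, Pow(19152, -1))), -32219) = Add(Add(-18308, Mul(-1, Rational(1, 19152))), -32219) = Add(Add(-18308, Rational(-1, 19152)), -32219) = Add(Rational(-350634817, 19152), -32219) = Rational(-967693105, 19152)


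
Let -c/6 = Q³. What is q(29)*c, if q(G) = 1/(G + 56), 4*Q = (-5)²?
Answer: -9375/544 ≈ -17.233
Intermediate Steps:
Q = 25/4 (Q = (¼)*(-5)² = (¼)*25 = 25/4 ≈ 6.2500)
q(G) = 1/(56 + G)
c = -46875/32 (c = -6*(25/4)³ = -6*15625/64 = -46875/32 ≈ -1464.8)
q(29)*c = -46875/32/(56 + 29) = -46875/32/85 = (1/85)*(-46875/32) = -9375/544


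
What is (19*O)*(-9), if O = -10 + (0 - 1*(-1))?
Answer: 1539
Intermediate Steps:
O = -9 (O = -10 + (0 + 1) = -10 + 1 = -9)
(19*O)*(-9) = (19*(-9))*(-9) = -171*(-9) = 1539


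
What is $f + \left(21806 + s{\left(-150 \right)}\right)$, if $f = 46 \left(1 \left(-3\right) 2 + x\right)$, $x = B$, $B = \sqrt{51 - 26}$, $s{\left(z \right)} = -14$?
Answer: $21746$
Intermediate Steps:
$B = 5$ ($B = \sqrt{25} = 5$)
$x = 5$
$f = -46$ ($f = 46 \left(1 \left(-3\right) 2 + 5\right) = 46 \left(\left(-3\right) 2 + 5\right) = 46 \left(-6 + 5\right) = 46 \left(-1\right) = -46$)
$f + \left(21806 + s{\left(-150 \right)}\right) = -46 + \left(21806 - 14\right) = -46 + 21792 = 21746$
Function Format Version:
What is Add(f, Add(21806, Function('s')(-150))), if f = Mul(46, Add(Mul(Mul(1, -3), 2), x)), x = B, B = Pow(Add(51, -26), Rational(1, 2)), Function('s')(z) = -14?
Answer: 21746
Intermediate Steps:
B = 5 (B = Pow(25, Rational(1, 2)) = 5)
x = 5
f = -46 (f = Mul(46, Add(Mul(Mul(1, -3), 2), 5)) = Mul(46, Add(Mul(-3, 2), 5)) = Mul(46, Add(-6, 5)) = Mul(46, -1) = -46)
Add(f, Add(21806, Function('s')(-150))) = Add(-46, Add(21806, -14)) = Add(-46, 21792) = 21746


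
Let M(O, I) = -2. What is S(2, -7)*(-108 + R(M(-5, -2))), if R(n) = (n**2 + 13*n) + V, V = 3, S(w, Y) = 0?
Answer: 0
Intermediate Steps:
R(n) = 3 + n**2 + 13*n (R(n) = (n**2 + 13*n) + 3 = 3 + n**2 + 13*n)
S(2, -7)*(-108 + R(M(-5, -2))) = 0*(-108 + (3 + (-2)**2 + 13*(-2))) = 0*(-108 + (3 + 4 - 26)) = 0*(-108 - 19) = 0*(-127) = 0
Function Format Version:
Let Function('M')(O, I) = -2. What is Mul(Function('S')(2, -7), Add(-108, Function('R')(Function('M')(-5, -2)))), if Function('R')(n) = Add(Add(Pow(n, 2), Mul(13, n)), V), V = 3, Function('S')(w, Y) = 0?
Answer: 0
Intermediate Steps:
Function('R')(n) = Add(3, Pow(n, 2), Mul(13, n)) (Function('R')(n) = Add(Add(Pow(n, 2), Mul(13, n)), 3) = Add(3, Pow(n, 2), Mul(13, n)))
Mul(Function('S')(2, -7), Add(-108, Function('R')(Function('M')(-5, -2)))) = Mul(0, Add(-108, Add(3, Pow(-2, 2), Mul(13, -2)))) = Mul(0, Add(-108, Add(3, 4, -26))) = Mul(0, Add(-108, -19)) = Mul(0, -127) = 0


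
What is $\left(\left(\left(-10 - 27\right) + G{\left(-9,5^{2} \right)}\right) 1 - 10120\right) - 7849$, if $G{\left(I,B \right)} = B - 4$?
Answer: $-17985$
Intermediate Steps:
$G{\left(I,B \right)} = -4 + B$ ($G{\left(I,B \right)} = B - 4 = -4 + B$)
$\left(\left(\left(-10 - 27\right) + G{\left(-9,5^{2} \right)}\right) 1 - 10120\right) - 7849 = \left(\left(\left(-10 - 27\right) - \left(4 - 5^{2}\right)\right) 1 - 10120\right) - 7849 = \left(\left(\left(-10 - 27\right) + \left(-4 + 25\right)\right) 1 - 10120\right) - 7849 = \left(\left(-37 + 21\right) 1 - 10120\right) - 7849 = \left(\left(-16\right) 1 - 10120\right) - 7849 = \left(-16 - 10120\right) - 7849 = -10136 - 7849 = -17985$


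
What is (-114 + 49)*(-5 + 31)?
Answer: -1690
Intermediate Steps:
(-114 + 49)*(-5 + 31) = -65*26 = -1690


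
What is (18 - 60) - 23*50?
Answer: -1192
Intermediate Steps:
(18 - 60) - 23*50 = -42 - 1150 = -1192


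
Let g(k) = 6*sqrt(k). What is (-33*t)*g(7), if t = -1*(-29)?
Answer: -5742*sqrt(7) ≈ -15192.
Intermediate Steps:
t = 29
(-33*t)*g(7) = (-33*29)*(6*sqrt(7)) = -5742*sqrt(7)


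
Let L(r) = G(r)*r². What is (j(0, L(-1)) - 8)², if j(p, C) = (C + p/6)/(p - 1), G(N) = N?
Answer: 49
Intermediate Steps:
L(r) = r³ (L(r) = r*r² = r³)
j(p, C) = (C + p/6)/(-1 + p) (j(p, C) = (C + p*(⅙))/(-1 + p) = (C + p/6)/(-1 + p))
(j(0, L(-1)) - 8)² = (((-1)³ + (⅙)*0)/(-1 + 0) - 8)² = ((-1 + 0)/(-1) - 8)² = (-1*(-1) - 8)² = (1 - 8)² = (-7)² = 49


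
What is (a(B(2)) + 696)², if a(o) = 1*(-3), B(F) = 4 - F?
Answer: 480249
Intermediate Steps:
a(o) = -3
(a(B(2)) + 696)² = (-3 + 696)² = 693² = 480249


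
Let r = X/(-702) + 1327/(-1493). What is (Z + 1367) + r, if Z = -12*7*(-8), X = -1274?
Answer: 82231457/40311 ≈ 2039.9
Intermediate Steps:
Z = 672 (Z = -84*(-8) = 672)
r = 37328/40311 (r = -1274/(-702) + 1327/(-1493) = -1274*(-1/702) + 1327*(-1/1493) = 49/27 - 1327/1493 = 37328/40311 ≈ 0.92600)
(Z + 1367) + r = (672 + 1367) + 37328/40311 = 2039 + 37328/40311 = 82231457/40311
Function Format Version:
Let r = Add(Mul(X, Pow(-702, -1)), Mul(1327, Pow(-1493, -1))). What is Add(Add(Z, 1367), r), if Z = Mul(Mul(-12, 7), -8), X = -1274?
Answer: Rational(82231457, 40311) ≈ 2039.9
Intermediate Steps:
Z = 672 (Z = Mul(-84, -8) = 672)
r = Rational(37328, 40311) (r = Add(Mul(-1274, Pow(-702, -1)), Mul(1327, Pow(-1493, -1))) = Add(Mul(-1274, Rational(-1, 702)), Mul(1327, Rational(-1, 1493))) = Add(Rational(49, 27), Rational(-1327, 1493)) = Rational(37328, 40311) ≈ 0.92600)
Add(Add(Z, 1367), r) = Add(Add(672, 1367), Rational(37328, 40311)) = Add(2039, Rational(37328, 40311)) = Rational(82231457, 40311)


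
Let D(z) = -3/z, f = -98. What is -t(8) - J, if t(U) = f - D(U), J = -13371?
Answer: 107749/8 ≈ 13469.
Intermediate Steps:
t(U) = -98 + 3/U (t(U) = -98 - (-3)/U = -98 + 3/U)
-t(8) - J = -(-98 + 3/8) - 1*(-13371) = -(-98 + 3*(1/8)) + 13371 = -(-98 + 3/8) + 13371 = -1*(-781/8) + 13371 = 781/8 + 13371 = 107749/8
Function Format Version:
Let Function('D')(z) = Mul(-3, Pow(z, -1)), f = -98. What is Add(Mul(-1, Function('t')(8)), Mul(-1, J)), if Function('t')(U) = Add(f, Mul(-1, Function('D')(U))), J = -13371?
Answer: Rational(107749, 8) ≈ 13469.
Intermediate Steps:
Function('t')(U) = Add(-98, Mul(3, Pow(U, -1))) (Function('t')(U) = Add(-98, Mul(-1, Mul(-3, Pow(U, -1)))) = Add(-98, Mul(3, Pow(U, -1))))
Add(Mul(-1, Function('t')(8)), Mul(-1, J)) = Add(Mul(-1, Add(-98, Mul(3, Pow(8, -1)))), Mul(-1, -13371)) = Add(Mul(-1, Add(-98, Mul(3, Rational(1, 8)))), 13371) = Add(Mul(-1, Add(-98, Rational(3, 8))), 13371) = Add(Mul(-1, Rational(-781, 8)), 13371) = Add(Rational(781, 8), 13371) = Rational(107749, 8)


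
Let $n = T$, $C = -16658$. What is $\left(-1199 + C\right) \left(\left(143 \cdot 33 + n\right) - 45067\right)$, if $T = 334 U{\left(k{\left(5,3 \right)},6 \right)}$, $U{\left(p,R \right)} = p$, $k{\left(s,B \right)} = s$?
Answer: $690673046$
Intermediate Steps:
$T = 1670$ ($T = 334 \cdot 5 = 1670$)
$n = 1670$
$\left(-1199 + C\right) \left(\left(143 \cdot 33 + n\right) - 45067\right) = \left(-1199 - 16658\right) \left(\left(143 \cdot 33 + 1670\right) - 45067\right) = - 17857 \left(\left(4719 + 1670\right) - 45067\right) = - 17857 \left(6389 - 45067\right) = \left(-17857\right) \left(-38678\right) = 690673046$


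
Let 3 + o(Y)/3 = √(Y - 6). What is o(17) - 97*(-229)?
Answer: 22204 + 3*√11 ≈ 22214.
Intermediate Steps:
o(Y) = -9 + 3*√(-6 + Y) (o(Y) = -9 + 3*√(Y - 6) = -9 + 3*√(-6 + Y))
o(17) - 97*(-229) = (-9 + 3*√(-6 + 17)) - 97*(-229) = (-9 + 3*√11) + 22213 = 22204 + 3*√11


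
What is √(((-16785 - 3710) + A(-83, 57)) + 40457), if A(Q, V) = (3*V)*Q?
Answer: 3*√641 ≈ 75.954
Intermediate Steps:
A(Q, V) = 3*Q*V
√(((-16785 - 3710) + A(-83, 57)) + 40457) = √(((-16785 - 3710) + 3*(-83)*57) + 40457) = √((-20495 - 14193) + 40457) = √(-34688 + 40457) = √5769 = 3*√641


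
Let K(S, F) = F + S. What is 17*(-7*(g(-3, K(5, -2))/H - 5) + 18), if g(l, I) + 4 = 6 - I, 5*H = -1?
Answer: 306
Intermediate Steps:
H = -⅕ (H = (⅕)*(-1) = -⅕ ≈ -0.20000)
g(l, I) = 2 - I (g(l, I) = -4 + (6 - I) = 2 - I)
17*(-7*(g(-3, K(5, -2))/H - 5) + 18) = 17*(-7*((2 - (-2 + 5))/(-⅕) - 5) + 18) = 17*(-7*((2 - 1*3)*(-5) - 5) + 18) = 17*(-7*((2 - 3)*(-5) - 5) + 18) = 17*(-7*(-1*(-5) - 5) + 18) = 17*(-7*(5 - 5) + 18) = 17*(-7*0 + 18) = 17*(0 + 18) = 17*18 = 306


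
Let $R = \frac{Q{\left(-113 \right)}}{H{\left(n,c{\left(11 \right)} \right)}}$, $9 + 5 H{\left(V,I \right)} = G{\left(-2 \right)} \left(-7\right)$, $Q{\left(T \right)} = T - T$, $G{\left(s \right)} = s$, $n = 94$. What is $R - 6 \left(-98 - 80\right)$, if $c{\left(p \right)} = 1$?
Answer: $1068$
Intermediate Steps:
$Q{\left(T \right)} = 0$
$H{\left(V,I \right)} = 1$ ($H{\left(V,I \right)} = - \frac{9}{5} + \frac{\left(-2\right) \left(-7\right)}{5} = - \frac{9}{5} + \frac{1}{5} \cdot 14 = - \frac{9}{5} + \frac{14}{5} = 1$)
$R = 0$ ($R = \frac{0}{1} = 0 \cdot 1 = 0$)
$R - 6 \left(-98 - 80\right) = 0 - 6 \left(-98 - 80\right) = 0 - 6 \left(-178\right) = 0 - -1068 = 0 + 1068 = 1068$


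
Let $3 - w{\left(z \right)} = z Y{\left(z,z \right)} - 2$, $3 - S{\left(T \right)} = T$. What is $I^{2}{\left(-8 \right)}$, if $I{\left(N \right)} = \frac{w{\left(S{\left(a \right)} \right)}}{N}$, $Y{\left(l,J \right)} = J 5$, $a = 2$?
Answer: $0$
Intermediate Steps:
$S{\left(T \right)} = 3 - T$
$Y{\left(l,J \right)} = 5 J$
$w{\left(z \right)} = 5 - 5 z^{2}$ ($w{\left(z \right)} = 3 - \left(z 5 z - 2\right) = 3 - \left(5 z^{2} - 2\right) = 3 - \left(-2 + 5 z^{2}\right) = 5 - 5 z^{2}$)
$I{\left(N \right)} = 0$ ($I{\left(N \right)} = \frac{5 - 5 \left(3 - 2\right)^{2}}{N} = \frac{5 - 5 \cdot 1^{2}}{N} = \frac{5 - 5}{N} = \frac{0}{N} = 0$)
$I^{2}{\left(-8 \right)} = 0^{2} = 0$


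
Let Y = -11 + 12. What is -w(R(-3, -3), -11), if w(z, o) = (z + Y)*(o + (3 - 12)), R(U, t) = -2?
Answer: -20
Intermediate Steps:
Y = 1
w(z, o) = (1 + z)*(-9 + o) (w(z, o) = (z + 1)*(o + (3 - 12)) = (1 + z)*(o - 9) = (1 + z)*(-9 + o))
-w(R(-3, -3), -11) = -(-9 - 11 - 9*(-2) - 11*(-2)) = -(-9 - 11 + 18 + 22) = -1*20 = -20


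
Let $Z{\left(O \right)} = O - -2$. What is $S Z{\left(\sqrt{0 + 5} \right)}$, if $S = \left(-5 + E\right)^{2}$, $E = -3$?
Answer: $128 + 64 \sqrt{5} \approx 271.11$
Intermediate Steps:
$Z{\left(O \right)} = 2 + O$ ($Z{\left(O \right)} = O + 2 = 2 + O$)
$S = 64$ ($S = \left(-5 - 3\right)^{2} = \left(-8\right)^{2} = 64$)
$S Z{\left(\sqrt{0 + 5} \right)} = 64 \left(2 + \sqrt{0 + 5}\right) = 64 \left(2 + \sqrt{5}\right) = 128 + 64 \sqrt{5}$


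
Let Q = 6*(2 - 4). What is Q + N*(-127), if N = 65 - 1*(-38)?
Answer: -13093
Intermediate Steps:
N = 103 (N = 65 + 38 = 103)
Q = -12 (Q = 6*(-2) = -12)
Q + N*(-127) = -12 + 103*(-127) = -12 - 13081 = -13093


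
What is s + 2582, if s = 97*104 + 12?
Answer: 12682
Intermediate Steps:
s = 10100 (s = 10088 + 12 = 10100)
s + 2582 = 10100 + 2582 = 12682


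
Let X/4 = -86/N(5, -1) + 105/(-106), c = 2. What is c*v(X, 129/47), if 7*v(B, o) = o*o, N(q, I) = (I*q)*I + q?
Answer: 33282/15463 ≈ 2.1524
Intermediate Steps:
N(q, I) = q + q*I² (N(q, I) = q*I² + q = q + q*I²)
X = -10166/265 (X = 4*(-86*1/(5*(1 + (-1)²)) + 105/(-106)) = 4*(-86*1/(5*(1 + 1)) + 105*(-1/106)) = 4*(-86/(5*2) - 105/106) = 4*(-86/10 - 105/106) = 4*(-86*⅒ - 105/106) = 4*(-43/5 - 105/106) = 4*(-5083/530) = -10166/265 ≈ -38.362)
v(B, o) = o²/7 (v(B, o) = (o*o)/7 = o²/7)
c*v(X, 129/47) = 2*((129/47)²/7) = 2*((⅐)*(16641/2209)) = 2*(16641/15463) = 33282/15463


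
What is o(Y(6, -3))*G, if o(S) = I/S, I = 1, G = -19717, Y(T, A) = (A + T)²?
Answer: -19717/9 ≈ -2190.8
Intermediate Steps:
o(S) = 1/S
o(Y(6, -3))*G = -19717/(-3 + 6)² = -19717/3² = -19717/9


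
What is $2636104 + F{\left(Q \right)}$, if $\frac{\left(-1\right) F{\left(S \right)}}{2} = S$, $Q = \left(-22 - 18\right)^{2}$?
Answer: $2632904$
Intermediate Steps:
$Q = 1600$ ($Q = \left(-22 - 18\right)^{2} = \left(-40\right)^{2} = 1600$)
$F{\left(S \right)} = - 2 S$
$2636104 + F{\left(Q \right)} = 2636104 - 3200 = 2632904$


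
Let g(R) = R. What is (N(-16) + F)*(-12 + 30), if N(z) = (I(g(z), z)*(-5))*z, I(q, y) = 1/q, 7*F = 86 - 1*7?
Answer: 792/7 ≈ 113.14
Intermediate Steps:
F = 79/7 (F = (86 - 1*7)/7 = (86 - 7)/7 = (⅐)*79 = 79/7 ≈ 11.286)
N(z) = -5 (N(z) = (-5/z)*z = -5)
(N(-16) + F)*(-12 + 30) = (-5 + 79/7)*(-12 + 30) = (44/7)*18 = 792/7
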